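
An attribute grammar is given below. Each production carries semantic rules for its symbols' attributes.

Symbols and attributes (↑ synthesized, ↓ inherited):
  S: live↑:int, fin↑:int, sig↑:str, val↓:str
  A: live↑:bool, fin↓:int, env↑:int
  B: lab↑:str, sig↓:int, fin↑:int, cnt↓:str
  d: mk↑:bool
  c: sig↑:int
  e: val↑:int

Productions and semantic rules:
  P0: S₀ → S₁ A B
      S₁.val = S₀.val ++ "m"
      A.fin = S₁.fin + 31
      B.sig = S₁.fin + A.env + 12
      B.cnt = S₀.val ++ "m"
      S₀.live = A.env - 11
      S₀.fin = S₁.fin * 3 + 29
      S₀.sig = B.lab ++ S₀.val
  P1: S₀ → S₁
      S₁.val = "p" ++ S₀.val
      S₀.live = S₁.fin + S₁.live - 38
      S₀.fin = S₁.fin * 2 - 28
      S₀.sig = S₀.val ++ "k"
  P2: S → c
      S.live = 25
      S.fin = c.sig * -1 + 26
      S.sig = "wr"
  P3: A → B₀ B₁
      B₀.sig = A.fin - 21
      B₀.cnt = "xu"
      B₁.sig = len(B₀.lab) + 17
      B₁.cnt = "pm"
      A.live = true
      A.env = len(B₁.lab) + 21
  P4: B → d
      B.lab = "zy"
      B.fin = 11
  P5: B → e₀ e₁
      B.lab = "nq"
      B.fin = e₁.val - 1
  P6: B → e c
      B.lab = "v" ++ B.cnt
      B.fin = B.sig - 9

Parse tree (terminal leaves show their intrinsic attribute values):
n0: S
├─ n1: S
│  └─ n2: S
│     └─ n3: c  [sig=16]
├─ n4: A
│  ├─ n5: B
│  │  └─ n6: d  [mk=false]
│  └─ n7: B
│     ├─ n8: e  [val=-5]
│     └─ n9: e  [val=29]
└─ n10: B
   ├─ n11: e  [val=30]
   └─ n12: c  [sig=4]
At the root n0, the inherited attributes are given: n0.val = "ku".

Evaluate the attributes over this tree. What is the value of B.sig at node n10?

1. n0.val = "ku"  [given at root]
2. n1.val = "kum"  [S₀.val ++ "m"]
3. n2.val = "pkum"  ["p" ++ S₀.val]
4. n3.sig = 16  [terminal]
5. n2.live = 25  [25]
6. n2.fin = 10  [c.sig * -1 + 26]
7. n2.sig = "wr"  ["wr"]
8. n1.live = -3  [S₁.fin + S₁.live - 38]
9. n1.fin = -8  [S₁.fin * 2 - 28]
10. n1.sig = "kumk"  [S₀.val ++ "k"]
11. n4.fin = 23  [S₁.fin + 31]
12. n5.sig = 2  [A.fin - 21]
13. n5.cnt = "xu"  ["xu"]
14. n6.mk = false  [terminal]
15. n5.lab = "zy"  ["zy"]
16. n5.fin = 11  [11]
17. n7.sig = 19  [len(B₀.lab) + 17]
18. n7.cnt = "pm"  ["pm"]
19. n8.val = -5  [terminal]
20. n9.val = 29  [terminal]
21. n7.lab = "nq"  ["nq"]
22. n7.fin = 28  [e₁.val - 1]
23. n4.live = true  [true]
24. n4.env = 23  [len(B₁.lab) + 21]
25. n10.sig = 27  [S₁.fin + A.env + 12]
26. n10.cnt = "kum"  [S₀.val ++ "m"]
27. n11.val = 30  [terminal]
28. n12.sig = 4  [terminal]
29. n10.lab = "vkum"  ["v" ++ B.cnt]
30. n10.fin = 18  [B.sig - 9]
31. n0.live = 12  [A.env - 11]
32. n0.fin = 5  [S₁.fin * 3 + 29]
33. n0.sig = "vkumku"  [B.lab ++ S₀.val]

27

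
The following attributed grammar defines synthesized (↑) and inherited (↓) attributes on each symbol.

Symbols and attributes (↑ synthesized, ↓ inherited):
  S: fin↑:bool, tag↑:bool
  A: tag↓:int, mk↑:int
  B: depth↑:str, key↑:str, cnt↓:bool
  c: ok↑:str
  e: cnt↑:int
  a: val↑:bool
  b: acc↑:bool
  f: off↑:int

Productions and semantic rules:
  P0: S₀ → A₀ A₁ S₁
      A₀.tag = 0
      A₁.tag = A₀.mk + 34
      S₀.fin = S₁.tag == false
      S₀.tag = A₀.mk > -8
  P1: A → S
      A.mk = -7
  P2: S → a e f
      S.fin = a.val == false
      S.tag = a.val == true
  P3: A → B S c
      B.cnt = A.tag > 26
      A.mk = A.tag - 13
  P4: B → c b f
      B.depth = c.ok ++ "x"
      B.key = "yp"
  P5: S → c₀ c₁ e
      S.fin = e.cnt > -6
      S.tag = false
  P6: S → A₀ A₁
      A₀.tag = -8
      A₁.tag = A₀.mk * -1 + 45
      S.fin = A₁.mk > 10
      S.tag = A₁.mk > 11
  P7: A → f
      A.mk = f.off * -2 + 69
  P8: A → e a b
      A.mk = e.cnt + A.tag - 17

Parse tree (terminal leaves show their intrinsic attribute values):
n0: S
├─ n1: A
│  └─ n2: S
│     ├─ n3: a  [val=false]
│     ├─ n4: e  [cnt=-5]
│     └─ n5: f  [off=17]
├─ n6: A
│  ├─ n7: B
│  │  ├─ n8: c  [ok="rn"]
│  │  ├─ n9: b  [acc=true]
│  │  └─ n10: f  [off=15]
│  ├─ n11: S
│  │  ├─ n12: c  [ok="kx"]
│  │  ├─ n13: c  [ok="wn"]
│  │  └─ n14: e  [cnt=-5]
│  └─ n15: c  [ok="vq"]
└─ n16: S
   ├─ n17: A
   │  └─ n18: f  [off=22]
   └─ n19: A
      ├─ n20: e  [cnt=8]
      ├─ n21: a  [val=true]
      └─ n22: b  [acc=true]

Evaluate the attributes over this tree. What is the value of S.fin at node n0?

1. n1.tag = 0  [0]
2. n3.val = false  [terminal]
3. n4.cnt = -5  [terminal]
4. n5.off = 17  [terminal]
5. n2.fin = true  [a.val == false]
6. n2.tag = false  [a.val == true]
7. n1.mk = -7  [-7]
8. n6.tag = 27  [A₀.mk + 34]
9. n7.cnt = true  [A.tag > 26]
10. n8.ok = "rn"  [terminal]
11. n9.acc = true  [terminal]
12. n10.off = 15  [terminal]
13. n7.depth = "rnx"  [c.ok ++ "x"]
14. n7.key = "yp"  ["yp"]
15. n12.ok = "kx"  [terminal]
16. n13.ok = "wn"  [terminal]
17. n14.cnt = -5  [terminal]
18. n11.fin = true  [e.cnt > -6]
19. n11.tag = false  [false]
20. n15.ok = "vq"  [terminal]
21. n6.mk = 14  [A.tag - 13]
22. n17.tag = -8  [-8]
23. n18.off = 22  [terminal]
24. n17.mk = 25  [f.off * -2 + 69]
25. n19.tag = 20  [A₀.mk * -1 + 45]
26. n20.cnt = 8  [terminal]
27. n21.val = true  [terminal]
28. n22.acc = true  [terminal]
29. n19.mk = 11  [e.cnt + A.tag - 17]
30. n16.fin = true  [A₁.mk > 10]
31. n16.tag = false  [A₁.mk > 11]
32. n0.fin = true  [S₁.tag == false]
33. n0.tag = true  [A₀.mk > -8]

true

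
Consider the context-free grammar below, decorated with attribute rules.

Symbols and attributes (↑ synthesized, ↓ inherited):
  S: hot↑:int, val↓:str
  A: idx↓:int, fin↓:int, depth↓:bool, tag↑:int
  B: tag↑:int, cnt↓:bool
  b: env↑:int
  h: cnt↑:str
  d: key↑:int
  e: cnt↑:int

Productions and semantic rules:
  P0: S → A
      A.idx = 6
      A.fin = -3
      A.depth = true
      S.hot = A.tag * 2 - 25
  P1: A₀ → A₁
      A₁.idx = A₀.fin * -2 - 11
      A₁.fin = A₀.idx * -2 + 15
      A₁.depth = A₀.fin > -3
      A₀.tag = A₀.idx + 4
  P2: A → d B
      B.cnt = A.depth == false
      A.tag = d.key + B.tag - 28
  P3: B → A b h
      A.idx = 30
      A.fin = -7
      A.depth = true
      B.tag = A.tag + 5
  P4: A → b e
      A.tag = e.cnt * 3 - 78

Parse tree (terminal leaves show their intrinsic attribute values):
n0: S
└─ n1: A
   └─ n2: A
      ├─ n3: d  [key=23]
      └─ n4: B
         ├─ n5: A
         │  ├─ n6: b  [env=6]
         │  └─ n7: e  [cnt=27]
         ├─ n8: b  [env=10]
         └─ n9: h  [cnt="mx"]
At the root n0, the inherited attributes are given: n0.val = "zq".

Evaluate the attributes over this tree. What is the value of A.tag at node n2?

3

1. n0.val = "zq"  [given at root]
2. n1.idx = 6  [6]
3. n1.fin = -3  [-3]
4. n1.depth = true  [true]
5. n2.idx = -5  [A₀.fin * -2 - 11]
6. n2.fin = 3  [A₀.idx * -2 + 15]
7. n2.depth = false  [A₀.fin > -3]
8. n3.key = 23  [terminal]
9. n4.cnt = true  [A.depth == false]
10. n5.idx = 30  [30]
11. n5.fin = -7  [-7]
12. n5.depth = true  [true]
13. n6.env = 6  [terminal]
14. n7.cnt = 27  [terminal]
15. n5.tag = 3  [e.cnt * 3 - 78]
16. n8.env = 10  [terminal]
17. n9.cnt = "mx"  [terminal]
18. n4.tag = 8  [A.tag + 5]
19. n2.tag = 3  [d.key + B.tag - 28]
20. n1.tag = 10  [A₀.idx + 4]
21. n0.hot = -5  [A.tag * 2 - 25]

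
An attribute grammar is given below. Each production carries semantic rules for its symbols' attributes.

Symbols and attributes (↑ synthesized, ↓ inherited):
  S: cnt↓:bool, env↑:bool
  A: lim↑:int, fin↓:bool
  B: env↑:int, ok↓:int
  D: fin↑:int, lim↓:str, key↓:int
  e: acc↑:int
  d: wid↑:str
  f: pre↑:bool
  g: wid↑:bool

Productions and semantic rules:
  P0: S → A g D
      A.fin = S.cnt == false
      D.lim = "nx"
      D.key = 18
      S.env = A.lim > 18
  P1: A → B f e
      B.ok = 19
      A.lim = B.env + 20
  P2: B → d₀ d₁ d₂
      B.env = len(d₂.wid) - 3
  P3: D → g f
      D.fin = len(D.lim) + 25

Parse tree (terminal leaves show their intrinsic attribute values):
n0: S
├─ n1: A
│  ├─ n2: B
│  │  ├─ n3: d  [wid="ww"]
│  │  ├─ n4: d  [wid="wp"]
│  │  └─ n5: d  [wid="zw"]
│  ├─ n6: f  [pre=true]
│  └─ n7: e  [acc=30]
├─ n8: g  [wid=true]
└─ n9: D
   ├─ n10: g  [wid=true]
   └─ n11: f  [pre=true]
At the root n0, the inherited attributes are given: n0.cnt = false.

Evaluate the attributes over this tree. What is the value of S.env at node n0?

true

1. n0.cnt = false  [given at root]
2. n1.fin = true  [S.cnt == false]
3. n2.ok = 19  [19]
4. n3.wid = "ww"  [terminal]
5. n4.wid = "wp"  [terminal]
6. n5.wid = "zw"  [terminal]
7. n2.env = -1  [len(d₂.wid) - 3]
8. n6.pre = true  [terminal]
9. n7.acc = 30  [terminal]
10. n1.lim = 19  [B.env + 20]
11. n8.wid = true  [terminal]
12. n9.lim = "nx"  ["nx"]
13. n9.key = 18  [18]
14. n10.wid = true  [terminal]
15. n11.pre = true  [terminal]
16. n9.fin = 27  [len(D.lim) + 25]
17. n0.env = true  [A.lim > 18]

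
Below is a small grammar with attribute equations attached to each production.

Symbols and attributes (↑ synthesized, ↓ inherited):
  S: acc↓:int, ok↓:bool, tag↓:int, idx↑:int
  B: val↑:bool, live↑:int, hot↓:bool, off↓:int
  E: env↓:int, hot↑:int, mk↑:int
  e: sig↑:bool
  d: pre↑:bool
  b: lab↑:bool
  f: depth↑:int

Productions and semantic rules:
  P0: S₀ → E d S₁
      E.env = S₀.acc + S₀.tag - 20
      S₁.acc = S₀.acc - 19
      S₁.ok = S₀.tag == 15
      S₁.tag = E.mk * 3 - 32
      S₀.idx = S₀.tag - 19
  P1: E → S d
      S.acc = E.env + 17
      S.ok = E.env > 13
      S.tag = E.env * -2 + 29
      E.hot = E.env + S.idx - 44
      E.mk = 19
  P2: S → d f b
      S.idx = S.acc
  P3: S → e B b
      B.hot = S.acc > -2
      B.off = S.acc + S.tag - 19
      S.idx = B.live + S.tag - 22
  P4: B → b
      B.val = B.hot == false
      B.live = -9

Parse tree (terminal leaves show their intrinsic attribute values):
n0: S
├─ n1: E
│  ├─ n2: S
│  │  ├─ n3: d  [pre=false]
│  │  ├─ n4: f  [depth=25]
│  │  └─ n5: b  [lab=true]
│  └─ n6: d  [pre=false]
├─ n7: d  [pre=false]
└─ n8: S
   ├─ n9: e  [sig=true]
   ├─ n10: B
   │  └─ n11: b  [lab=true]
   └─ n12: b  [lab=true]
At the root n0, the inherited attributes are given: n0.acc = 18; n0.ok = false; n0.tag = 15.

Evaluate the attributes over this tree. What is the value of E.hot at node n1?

1. n0.acc = 18  [given at root]
2. n0.ok = false  [given at root]
3. n0.tag = 15  [given at root]
4. n1.env = 13  [S₀.acc + S₀.tag - 20]
5. n2.acc = 30  [E.env + 17]
6. n2.ok = false  [E.env > 13]
7. n2.tag = 3  [E.env * -2 + 29]
8. n3.pre = false  [terminal]
9. n4.depth = 25  [terminal]
10. n5.lab = true  [terminal]
11. n2.idx = 30  [S.acc]
12. n6.pre = false  [terminal]
13. n1.hot = -1  [E.env + S.idx - 44]
14. n1.mk = 19  [19]
15. n7.pre = false  [terminal]
16. n8.acc = -1  [S₀.acc - 19]
17. n8.ok = true  [S₀.tag == 15]
18. n8.tag = 25  [E.mk * 3 - 32]
19. n9.sig = true  [terminal]
20. n10.hot = true  [S.acc > -2]
21. n10.off = 5  [S.acc + S.tag - 19]
22. n11.lab = true  [terminal]
23. n10.val = false  [B.hot == false]
24. n10.live = -9  [-9]
25. n12.lab = true  [terminal]
26. n8.idx = -6  [B.live + S.tag - 22]
27. n0.idx = -4  [S₀.tag - 19]

-1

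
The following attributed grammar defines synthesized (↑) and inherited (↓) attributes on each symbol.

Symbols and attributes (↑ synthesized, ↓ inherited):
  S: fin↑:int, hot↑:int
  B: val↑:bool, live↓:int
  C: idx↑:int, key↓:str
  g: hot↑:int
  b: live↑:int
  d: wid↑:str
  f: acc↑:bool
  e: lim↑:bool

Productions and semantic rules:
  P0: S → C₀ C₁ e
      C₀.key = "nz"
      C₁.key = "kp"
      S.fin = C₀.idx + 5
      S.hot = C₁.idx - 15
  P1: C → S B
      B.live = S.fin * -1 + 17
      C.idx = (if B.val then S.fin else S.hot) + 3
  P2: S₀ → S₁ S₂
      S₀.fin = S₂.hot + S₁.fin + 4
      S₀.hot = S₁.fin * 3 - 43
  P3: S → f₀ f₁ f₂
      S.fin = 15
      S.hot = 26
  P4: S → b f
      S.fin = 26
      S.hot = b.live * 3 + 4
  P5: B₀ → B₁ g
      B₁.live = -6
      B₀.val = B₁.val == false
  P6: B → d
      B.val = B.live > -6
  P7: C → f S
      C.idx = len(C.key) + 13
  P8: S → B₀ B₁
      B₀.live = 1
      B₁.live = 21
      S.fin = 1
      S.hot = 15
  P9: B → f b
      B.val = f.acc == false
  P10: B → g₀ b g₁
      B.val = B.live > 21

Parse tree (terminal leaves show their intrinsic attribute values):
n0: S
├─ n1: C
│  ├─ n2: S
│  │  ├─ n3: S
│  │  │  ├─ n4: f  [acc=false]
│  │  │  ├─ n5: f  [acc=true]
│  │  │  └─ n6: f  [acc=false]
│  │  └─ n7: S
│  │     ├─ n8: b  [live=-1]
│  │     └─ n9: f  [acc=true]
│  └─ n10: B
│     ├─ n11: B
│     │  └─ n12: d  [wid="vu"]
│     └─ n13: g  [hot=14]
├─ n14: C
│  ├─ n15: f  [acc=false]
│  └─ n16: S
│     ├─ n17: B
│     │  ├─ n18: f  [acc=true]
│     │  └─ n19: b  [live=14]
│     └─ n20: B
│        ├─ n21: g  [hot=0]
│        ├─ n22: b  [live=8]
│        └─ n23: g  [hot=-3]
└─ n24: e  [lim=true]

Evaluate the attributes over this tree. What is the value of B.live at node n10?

-3

1. n1.key = "nz"  ["nz"]
2. n4.acc = false  [terminal]
3. n5.acc = true  [terminal]
4. n6.acc = false  [terminal]
5. n3.fin = 15  [15]
6. n3.hot = 26  [26]
7. n8.live = -1  [terminal]
8. n9.acc = true  [terminal]
9. n7.fin = 26  [26]
10. n7.hot = 1  [b.live * 3 + 4]
11. n2.fin = 20  [S₂.hot + S₁.fin + 4]
12. n2.hot = 2  [S₁.fin * 3 - 43]
13. n10.live = -3  [S.fin * -1 + 17]
14. n11.live = -6  [-6]
15. n12.wid = "vu"  [terminal]
16. n11.val = false  [B.live > -6]
17. n13.hot = 14  [terminal]
18. n10.val = true  [B₁.val == false]
19. n1.idx = 23  [(if B.val then S.fin else S.hot) + 3]
20. n14.key = "kp"  ["kp"]
21. n15.acc = false  [terminal]
22. n17.live = 1  [1]
23. n18.acc = true  [terminal]
24. n19.live = 14  [terminal]
25. n17.val = false  [f.acc == false]
26. n20.live = 21  [21]
27. n21.hot = 0  [terminal]
28. n22.live = 8  [terminal]
29. n23.hot = -3  [terminal]
30. n20.val = false  [B.live > 21]
31. n16.fin = 1  [1]
32. n16.hot = 15  [15]
33. n14.idx = 15  [len(C.key) + 13]
34. n24.lim = true  [terminal]
35. n0.fin = 28  [C₀.idx + 5]
36. n0.hot = 0  [C₁.idx - 15]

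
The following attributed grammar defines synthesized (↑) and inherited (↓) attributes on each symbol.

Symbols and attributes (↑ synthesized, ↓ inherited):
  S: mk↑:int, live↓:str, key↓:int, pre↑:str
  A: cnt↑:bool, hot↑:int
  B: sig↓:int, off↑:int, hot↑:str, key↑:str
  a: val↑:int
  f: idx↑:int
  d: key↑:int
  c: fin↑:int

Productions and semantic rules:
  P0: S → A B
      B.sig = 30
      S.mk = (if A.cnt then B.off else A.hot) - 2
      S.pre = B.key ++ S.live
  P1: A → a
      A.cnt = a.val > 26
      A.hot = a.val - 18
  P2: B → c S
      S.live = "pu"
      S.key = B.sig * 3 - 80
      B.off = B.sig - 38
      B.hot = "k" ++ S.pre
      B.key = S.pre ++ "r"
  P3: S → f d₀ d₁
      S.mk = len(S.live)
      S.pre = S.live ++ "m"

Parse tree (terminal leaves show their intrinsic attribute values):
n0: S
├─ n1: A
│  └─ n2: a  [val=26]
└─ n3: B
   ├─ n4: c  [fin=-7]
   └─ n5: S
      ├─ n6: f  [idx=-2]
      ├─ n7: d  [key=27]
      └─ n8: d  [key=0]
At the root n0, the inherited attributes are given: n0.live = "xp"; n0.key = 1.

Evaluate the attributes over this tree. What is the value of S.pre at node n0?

1. n0.live = "xp"  [given at root]
2. n0.key = 1  [given at root]
3. n2.val = 26  [terminal]
4. n1.cnt = false  [a.val > 26]
5. n1.hot = 8  [a.val - 18]
6. n3.sig = 30  [30]
7. n4.fin = -7  [terminal]
8. n5.live = "pu"  ["pu"]
9. n5.key = 10  [B.sig * 3 - 80]
10. n6.idx = -2  [terminal]
11. n7.key = 27  [terminal]
12. n8.key = 0  [terminal]
13. n5.mk = 2  [len(S.live)]
14. n5.pre = "pum"  [S.live ++ "m"]
15. n3.off = -8  [B.sig - 38]
16. n3.hot = "kpum"  ["k" ++ S.pre]
17. n3.key = "pumr"  [S.pre ++ "r"]
18. n0.mk = 6  [(if A.cnt then B.off else A.hot) - 2]
19. n0.pre = "pumrxp"  [B.key ++ S.live]

"pumrxp"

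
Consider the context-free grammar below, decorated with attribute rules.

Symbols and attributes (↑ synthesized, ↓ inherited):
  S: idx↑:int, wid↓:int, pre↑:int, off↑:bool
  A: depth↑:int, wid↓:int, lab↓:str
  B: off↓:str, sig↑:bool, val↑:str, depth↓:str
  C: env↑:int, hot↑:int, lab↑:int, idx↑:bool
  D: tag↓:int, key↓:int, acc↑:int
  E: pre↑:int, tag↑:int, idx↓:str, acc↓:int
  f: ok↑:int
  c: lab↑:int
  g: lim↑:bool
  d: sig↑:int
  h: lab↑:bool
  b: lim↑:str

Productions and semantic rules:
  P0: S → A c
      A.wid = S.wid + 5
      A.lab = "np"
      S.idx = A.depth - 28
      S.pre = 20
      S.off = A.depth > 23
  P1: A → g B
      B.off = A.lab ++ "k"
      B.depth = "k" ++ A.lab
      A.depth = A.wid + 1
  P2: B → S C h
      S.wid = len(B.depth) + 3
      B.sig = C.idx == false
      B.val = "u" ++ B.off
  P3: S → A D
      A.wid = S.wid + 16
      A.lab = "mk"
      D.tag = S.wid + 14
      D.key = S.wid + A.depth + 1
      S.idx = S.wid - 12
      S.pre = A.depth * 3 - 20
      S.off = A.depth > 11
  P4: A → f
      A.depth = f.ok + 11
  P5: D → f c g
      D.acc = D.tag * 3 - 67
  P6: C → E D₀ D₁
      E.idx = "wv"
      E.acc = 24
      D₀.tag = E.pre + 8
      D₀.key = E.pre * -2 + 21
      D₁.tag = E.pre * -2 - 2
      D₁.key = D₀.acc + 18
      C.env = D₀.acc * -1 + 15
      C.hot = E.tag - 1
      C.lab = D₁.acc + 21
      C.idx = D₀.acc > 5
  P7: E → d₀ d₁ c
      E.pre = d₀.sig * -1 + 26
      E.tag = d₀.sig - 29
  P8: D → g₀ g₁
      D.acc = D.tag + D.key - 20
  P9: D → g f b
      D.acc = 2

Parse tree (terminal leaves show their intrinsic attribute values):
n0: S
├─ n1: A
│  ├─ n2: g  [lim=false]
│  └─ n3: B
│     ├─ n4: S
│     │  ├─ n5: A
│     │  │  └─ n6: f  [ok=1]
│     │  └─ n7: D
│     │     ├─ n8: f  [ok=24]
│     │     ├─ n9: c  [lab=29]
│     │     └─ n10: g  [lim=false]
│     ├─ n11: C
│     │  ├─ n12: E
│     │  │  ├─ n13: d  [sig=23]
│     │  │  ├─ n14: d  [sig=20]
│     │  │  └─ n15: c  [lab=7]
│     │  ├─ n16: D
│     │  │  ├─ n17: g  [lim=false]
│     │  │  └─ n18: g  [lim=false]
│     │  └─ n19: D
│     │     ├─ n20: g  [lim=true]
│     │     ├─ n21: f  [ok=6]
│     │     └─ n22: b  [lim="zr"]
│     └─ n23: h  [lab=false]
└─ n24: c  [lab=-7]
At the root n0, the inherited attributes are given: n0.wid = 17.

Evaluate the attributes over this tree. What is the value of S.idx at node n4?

1. n0.wid = 17  [given at root]
2. n1.wid = 22  [S.wid + 5]
3. n1.lab = "np"  ["np"]
4. n2.lim = false  [terminal]
5. n3.off = "npk"  [A.lab ++ "k"]
6. n3.depth = "knp"  ["k" ++ A.lab]
7. n4.wid = 6  [len(B.depth) + 3]
8. n5.wid = 22  [S.wid + 16]
9. n5.lab = "mk"  ["mk"]
10. n6.ok = 1  [terminal]
11. n5.depth = 12  [f.ok + 11]
12. n7.tag = 20  [S.wid + 14]
13. n7.key = 19  [S.wid + A.depth + 1]
14. n8.ok = 24  [terminal]
15. n9.lab = 29  [terminal]
16. n10.lim = false  [terminal]
17. n7.acc = -7  [D.tag * 3 - 67]
18. n4.idx = -6  [S.wid - 12]
19. n4.pre = 16  [A.depth * 3 - 20]
20. n4.off = true  [A.depth > 11]
21. n12.idx = "wv"  ["wv"]
22. n12.acc = 24  [24]
23. n13.sig = 23  [terminal]
24. n14.sig = 20  [terminal]
25. n15.lab = 7  [terminal]
26. n12.pre = 3  [d₀.sig * -1 + 26]
27. n12.tag = -6  [d₀.sig - 29]
28. n16.tag = 11  [E.pre + 8]
29. n16.key = 15  [E.pre * -2 + 21]
30. n17.lim = false  [terminal]
31. n18.lim = false  [terminal]
32. n16.acc = 6  [D.tag + D.key - 20]
33. n19.tag = -8  [E.pre * -2 - 2]
34. n19.key = 24  [D₀.acc + 18]
35. n20.lim = true  [terminal]
36. n21.ok = 6  [terminal]
37. n22.lim = "zr"  [terminal]
38. n19.acc = 2  [2]
39. n11.env = 9  [D₀.acc * -1 + 15]
40. n11.hot = -7  [E.tag - 1]
41. n11.lab = 23  [D₁.acc + 21]
42. n11.idx = true  [D₀.acc > 5]
43. n23.lab = false  [terminal]
44. n3.sig = false  [C.idx == false]
45. n3.val = "unpk"  ["u" ++ B.off]
46. n1.depth = 23  [A.wid + 1]
47. n24.lab = -7  [terminal]
48. n0.idx = -5  [A.depth - 28]
49. n0.pre = 20  [20]
50. n0.off = false  [A.depth > 23]

-6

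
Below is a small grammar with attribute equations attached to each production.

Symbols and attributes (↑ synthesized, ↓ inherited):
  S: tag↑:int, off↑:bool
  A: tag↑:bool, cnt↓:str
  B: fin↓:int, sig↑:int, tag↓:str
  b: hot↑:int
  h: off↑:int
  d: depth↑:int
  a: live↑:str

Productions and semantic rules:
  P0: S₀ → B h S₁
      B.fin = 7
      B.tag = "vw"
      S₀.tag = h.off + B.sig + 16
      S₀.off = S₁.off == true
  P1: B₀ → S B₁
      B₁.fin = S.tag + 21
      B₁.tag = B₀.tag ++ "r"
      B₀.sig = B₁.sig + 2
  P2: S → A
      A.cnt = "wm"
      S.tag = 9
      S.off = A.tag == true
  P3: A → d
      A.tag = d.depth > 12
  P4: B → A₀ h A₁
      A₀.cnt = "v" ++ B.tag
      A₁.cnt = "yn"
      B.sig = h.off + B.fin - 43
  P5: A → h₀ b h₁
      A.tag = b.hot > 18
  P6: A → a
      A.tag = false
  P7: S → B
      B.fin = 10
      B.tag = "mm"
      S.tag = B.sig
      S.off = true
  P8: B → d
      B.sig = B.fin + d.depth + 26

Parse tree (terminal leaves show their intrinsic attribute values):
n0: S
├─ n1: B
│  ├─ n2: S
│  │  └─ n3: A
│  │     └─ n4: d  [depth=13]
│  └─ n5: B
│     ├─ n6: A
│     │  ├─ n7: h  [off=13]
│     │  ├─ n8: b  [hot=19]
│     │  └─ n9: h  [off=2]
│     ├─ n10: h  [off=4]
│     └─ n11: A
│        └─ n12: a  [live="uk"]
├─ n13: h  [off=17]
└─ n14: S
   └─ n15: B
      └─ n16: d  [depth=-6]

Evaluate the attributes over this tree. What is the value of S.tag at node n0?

1. n1.fin = 7  [7]
2. n1.tag = "vw"  ["vw"]
3. n3.cnt = "wm"  ["wm"]
4. n4.depth = 13  [terminal]
5. n3.tag = true  [d.depth > 12]
6. n2.tag = 9  [9]
7. n2.off = true  [A.tag == true]
8. n5.fin = 30  [S.tag + 21]
9. n5.tag = "vwr"  [B₀.tag ++ "r"]
10. n6.cnt = "vvwr"  ["v" ++ B.tag]
11. n7.off = 13  [terminal]
12. n8.hot = 19  [terminal]
13. n9.off = 2  [terminal]
14. n6.tag = true  [b.hot > 18]
15. n10.off = 4  [terminal]
16. n11.cnt = "yn"  ["yn"]
17. n12.live = "uk"  [terminal]
18. n11.tag = false  [false]
19. n5.sig = -9  [h.off + B.fin - 43]
20. n1.sig = -7  [B₁.sig + 2]
21. n13.off = 17  [terminal]
22. n15.fin = 10  [10]
23. n15.tag = "mm"  ["mm"]
24. n16.depth = -6  [terminal]
25. n15.sig = 30  [B.fin + d.depth + 26]
26. n14.tag = 30  [B.sig]
27. n14.off = true  [true]
28. n0.tag = 26  [h.off + B.sig + 16]
29. n0.off = true  [S₁.off == true]

26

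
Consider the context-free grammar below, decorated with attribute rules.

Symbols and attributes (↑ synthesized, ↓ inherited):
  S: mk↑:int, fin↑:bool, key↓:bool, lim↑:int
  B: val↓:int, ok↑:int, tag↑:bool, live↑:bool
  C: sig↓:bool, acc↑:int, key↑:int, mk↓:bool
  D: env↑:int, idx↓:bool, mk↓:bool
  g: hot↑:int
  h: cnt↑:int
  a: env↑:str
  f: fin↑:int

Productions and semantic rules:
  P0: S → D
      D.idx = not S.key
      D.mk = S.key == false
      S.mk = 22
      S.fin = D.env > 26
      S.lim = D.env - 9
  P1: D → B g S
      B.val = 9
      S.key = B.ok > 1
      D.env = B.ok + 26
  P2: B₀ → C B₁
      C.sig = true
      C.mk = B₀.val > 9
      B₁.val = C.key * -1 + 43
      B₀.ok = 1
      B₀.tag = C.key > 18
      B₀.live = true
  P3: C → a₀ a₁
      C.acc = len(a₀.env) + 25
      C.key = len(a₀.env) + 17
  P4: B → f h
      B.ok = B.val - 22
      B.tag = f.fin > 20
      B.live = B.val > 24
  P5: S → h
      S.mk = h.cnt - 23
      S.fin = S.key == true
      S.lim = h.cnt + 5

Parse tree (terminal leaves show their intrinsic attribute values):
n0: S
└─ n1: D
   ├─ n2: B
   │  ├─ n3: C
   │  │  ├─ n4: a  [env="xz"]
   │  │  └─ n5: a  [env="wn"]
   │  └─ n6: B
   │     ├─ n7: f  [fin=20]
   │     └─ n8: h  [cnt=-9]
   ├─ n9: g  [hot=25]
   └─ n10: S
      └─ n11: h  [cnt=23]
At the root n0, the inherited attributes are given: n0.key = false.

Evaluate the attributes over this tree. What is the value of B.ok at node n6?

1. n0.key = false  [given at root]
2. n1.idx = true  [not S.key]
3. n1.mk = true  [S.key == false]
4. n2.val = 9  [9]
5. n3.sig = true  [true]
6. n3.mk = false  [B₀.val > 9]
7. n4.env = "xz"  [terminal]
8. n5.env = "wn"  [terminal]
9. n3.acc = 27  [len(a₀.env) + 25]
10. n3.key = 19  [len(a₀.env) + 17]
11. n6.val = 24  [C.key * -1 + 43]
12. n7.fin = 20  [terminal]
13. n8.cnt = -9  [terminal]
14. n6.ok = 2  [B.val - 22]
15. n6.tag = false  [f.fin > 20]
16. n6.live = false  [B.val > 24]
17. n2.ok = 1  [1]
18. n2.tag = true  [C.key > 18]
19. n2.live = true  [true]
20. n9.hot = 25  [terminal]
21. n10.key = false  [B.ok > 1]
22. n11.cnt = 23  [terminal]
23. n10.mk = 0  [h.cnt - 23]
24. n10.fin = false  [S.key == true]
25. n10.lim = 28  [h.cnt + 5]
26. n1.env = 27  [B.ok + 26]
27. n0.mk = 22  [22]
28. n0.fin = true  [D.env > 26]
29. n0.lim = 18  [D.env - 9]

2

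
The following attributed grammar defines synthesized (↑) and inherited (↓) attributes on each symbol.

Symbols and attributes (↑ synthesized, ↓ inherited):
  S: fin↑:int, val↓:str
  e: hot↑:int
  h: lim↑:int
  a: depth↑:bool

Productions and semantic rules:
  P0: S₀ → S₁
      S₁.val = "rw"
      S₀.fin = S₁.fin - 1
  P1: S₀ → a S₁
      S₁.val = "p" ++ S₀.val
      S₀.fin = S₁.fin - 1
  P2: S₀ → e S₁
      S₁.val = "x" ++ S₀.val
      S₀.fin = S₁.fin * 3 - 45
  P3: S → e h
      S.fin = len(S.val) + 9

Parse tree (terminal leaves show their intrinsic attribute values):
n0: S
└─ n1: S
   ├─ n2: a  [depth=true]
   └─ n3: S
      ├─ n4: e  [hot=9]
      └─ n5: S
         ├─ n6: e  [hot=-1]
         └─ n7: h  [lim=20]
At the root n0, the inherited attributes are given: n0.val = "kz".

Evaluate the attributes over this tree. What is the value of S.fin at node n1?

1. n0.val = "kz"  [given at root]
2. n1.val = "rw"  ["rw"]
3. n2.depth = true  [terminal]
4. n3.val = "prw"  ["p" ++ S₀.val]
5. n4.hot = 9  [terminal]
6. n5.val = "xprw"  ["x" ++ S₀.val]
7. n6.hot = -1  [terminal]
8. n7.lim = 20  [terminal]
9. n5.fin = 13  [len(S.val) + 9]
10. n3.fin = -6  [S₁.fin * 3 - 45]
11. n1.fin = -7  [S₁.fin - 1]
12. n0.fin = -8  [S₁.fin - 1]

-7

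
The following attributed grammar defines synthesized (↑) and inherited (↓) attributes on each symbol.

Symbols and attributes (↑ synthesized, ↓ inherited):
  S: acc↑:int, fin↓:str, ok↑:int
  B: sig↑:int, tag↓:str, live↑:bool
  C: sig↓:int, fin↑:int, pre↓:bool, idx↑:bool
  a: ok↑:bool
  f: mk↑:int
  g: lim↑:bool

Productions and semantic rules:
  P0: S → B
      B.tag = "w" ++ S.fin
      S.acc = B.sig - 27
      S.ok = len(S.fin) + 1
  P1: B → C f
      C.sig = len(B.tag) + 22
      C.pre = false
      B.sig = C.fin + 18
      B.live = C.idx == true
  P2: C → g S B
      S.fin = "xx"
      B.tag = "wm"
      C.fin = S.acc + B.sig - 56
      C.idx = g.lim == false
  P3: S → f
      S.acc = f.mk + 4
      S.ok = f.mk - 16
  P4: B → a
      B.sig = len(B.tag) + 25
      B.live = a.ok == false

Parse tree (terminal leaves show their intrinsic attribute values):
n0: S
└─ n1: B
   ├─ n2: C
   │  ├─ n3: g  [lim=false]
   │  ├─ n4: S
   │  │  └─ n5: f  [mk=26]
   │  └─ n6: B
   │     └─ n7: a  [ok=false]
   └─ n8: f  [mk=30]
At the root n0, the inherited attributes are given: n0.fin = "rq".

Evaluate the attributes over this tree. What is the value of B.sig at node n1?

1. n0.fin = "rq"  [given at root]
2. n1.tag = "wrq"  ["w" ++ S.fin]
3. n2.sig = 25  [len(B.tag) + 22]
4. n2.pre = false  [false]
5. n3.lim = false  [terminal]
6. n4.fin = "xx"  ["xx"]
7. n5.mk = 26  [terminal]
8. n4.acc = 30  [f.mk + 4]
9. n4.ok = 10  [f.mk - 16]
10. n6.tag = "wm"  ["wm"]
11. n7.ok = false  [terminal]
12. n6.sig = 27  [len(B.tag) + 25]
13. n6.live = true  [a.ok == false]
14. n2.fin = 1  [S.acc + B.sig - 56]
15. n2.idx = true  [g.lim == false]
16. n8.mk = 30  [terminal]
17. n1.sig = 19  [C.fin + 18]
18. n1.live = true  [C.idx == true]
19. n0.acc = -8  [B.sig - 27]
20. n0.ok = 3  [len(S.fin) + 1]

19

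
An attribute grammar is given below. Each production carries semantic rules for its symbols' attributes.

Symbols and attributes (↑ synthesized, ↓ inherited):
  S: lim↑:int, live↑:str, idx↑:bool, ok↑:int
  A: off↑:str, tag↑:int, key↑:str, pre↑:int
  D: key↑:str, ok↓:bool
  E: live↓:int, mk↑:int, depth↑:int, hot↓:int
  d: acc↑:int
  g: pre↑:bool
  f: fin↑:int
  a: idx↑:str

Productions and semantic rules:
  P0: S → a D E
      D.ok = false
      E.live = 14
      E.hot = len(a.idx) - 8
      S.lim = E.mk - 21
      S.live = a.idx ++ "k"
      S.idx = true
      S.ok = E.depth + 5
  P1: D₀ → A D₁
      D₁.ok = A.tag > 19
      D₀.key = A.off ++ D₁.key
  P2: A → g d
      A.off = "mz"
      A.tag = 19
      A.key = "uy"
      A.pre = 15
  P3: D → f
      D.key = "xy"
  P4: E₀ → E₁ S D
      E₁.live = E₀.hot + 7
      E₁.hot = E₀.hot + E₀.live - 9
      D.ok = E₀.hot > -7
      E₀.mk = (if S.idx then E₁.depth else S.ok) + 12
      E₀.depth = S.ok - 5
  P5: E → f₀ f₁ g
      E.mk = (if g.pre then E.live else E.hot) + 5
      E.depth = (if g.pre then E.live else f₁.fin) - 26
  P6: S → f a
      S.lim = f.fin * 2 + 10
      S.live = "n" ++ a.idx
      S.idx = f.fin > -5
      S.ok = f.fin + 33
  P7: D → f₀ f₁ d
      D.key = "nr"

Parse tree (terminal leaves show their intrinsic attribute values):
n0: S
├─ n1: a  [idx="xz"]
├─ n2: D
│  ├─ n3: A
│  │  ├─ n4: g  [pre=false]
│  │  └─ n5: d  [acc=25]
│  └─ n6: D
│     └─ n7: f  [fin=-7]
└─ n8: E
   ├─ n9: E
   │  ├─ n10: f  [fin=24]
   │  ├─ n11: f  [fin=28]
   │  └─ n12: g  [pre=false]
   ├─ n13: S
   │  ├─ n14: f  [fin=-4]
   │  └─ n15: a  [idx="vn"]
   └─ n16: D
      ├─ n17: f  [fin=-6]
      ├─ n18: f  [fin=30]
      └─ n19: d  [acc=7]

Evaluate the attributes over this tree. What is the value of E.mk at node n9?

4

1. n1.idx = "xz"  [terminal]
2. n2.ok = false  [false]
3. n4.pre = false  [terminal]
4. n5.acc = 25  [terminal]
5. n3.off = "mz"  ["mz"]
6. n3.tag = 19  [19]
7. n3.key = "uy"  ["uy"]
8. n3.pre = 15  [15]
9. n6.ok = false  [A.tag > 19]
10. n7.fin = -7  [terminal]
11. n6.key = "xy"  ["xy"]
12. n2.key = "mzxy"  [A.off ++ D₁.key]
13. n8.live = 14  [14]
14. n8.hot = -6  [len(a.idx) - 8]
15. n9.live = 1  [E₀.hot + 7]
16. n9.hot = -1  [E₀.hot + E₀.live - 9]
17. n10.fin = 24  [terminal]
18. n11.fin = 28  [terminal]
19. n12.pre = false  [terminal]
20. n9.mk = 4  [(if g.pre then E.live else E.hot) + 5]
21. n9.depth = 2  [(if g.pre then E.live else f₁.fin) - 26]
22. n14.fin = -4  [terminal]
23. n15.idx = "vn"  [terminal]
24. n13.lim = 2  [f.fin * 2 + 10]
25. n13.live = "nvn"  ["n" ++ a.idx]
26. n13.idx = true  [f.fin > -5]
27. n13.ok = 29  [f.fin + 33]
28. n16.ok = true  [E₀.hot > -7]
29. n17.fin = -6  [terminal]
30. n18.fin = 30  [terminal]
31. n19.acc = 7  [terminal]
32. n16.key = "nr"  ["nr"]
33. n8.mk = 14  [(if S.idx then E₁.depth else S.ok) + 12]
34. n8.depth = 24  [S.ok - 5]
35. n0.lim = -7  [E.mk - 21]
36. n0.live = "xzk"  [a.idx ++ "k"]
37. n0.idx = true  [true]
38. n0.ok = 29  [E.depth + 5]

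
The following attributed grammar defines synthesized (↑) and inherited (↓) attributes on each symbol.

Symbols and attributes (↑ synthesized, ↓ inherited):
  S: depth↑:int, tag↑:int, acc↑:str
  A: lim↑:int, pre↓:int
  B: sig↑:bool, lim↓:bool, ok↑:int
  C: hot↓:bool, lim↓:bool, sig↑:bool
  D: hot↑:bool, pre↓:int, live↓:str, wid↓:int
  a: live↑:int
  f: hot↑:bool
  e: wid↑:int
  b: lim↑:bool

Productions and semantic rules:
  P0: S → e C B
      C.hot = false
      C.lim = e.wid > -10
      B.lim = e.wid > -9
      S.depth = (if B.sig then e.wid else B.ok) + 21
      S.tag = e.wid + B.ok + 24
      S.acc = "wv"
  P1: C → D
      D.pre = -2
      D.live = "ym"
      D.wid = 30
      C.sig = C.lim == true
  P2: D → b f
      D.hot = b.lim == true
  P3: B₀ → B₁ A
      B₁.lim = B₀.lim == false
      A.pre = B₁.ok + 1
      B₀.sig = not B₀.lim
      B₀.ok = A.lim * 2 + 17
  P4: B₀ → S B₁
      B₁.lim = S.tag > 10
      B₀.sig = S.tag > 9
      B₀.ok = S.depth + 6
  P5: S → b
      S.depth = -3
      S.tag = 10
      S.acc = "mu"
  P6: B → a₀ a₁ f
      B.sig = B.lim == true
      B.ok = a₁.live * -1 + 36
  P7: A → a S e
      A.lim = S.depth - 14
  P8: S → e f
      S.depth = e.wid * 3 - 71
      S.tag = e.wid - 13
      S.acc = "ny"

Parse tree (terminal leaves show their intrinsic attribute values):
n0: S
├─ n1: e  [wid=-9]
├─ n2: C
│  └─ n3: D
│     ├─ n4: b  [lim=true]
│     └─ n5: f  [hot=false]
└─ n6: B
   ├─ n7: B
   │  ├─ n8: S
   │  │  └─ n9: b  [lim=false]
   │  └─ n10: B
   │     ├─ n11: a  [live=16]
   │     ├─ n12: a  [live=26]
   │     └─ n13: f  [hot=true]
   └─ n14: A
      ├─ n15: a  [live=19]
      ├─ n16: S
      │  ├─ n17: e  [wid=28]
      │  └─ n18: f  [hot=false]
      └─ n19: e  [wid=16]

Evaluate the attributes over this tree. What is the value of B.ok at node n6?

1. n1.wid = -9  [terminal]
2. n2.hot = false  [false]
3. n2.lim = true  [e.wid > -10]
4. n3.pre = -2  [-2]
5. n3.live = "ym"  ["ym"]
6. n3.wid = 30  [30]
7. n4.lim = true  [terminal]
8. n5.hot = false  [terminal]
9. n3.hot = true  [b.lim == true]
10. n2.sig = true  [C.lim == true]
11. n6.lim = false  [e.wid > -9]
12. n7.lim = true  [B₀.lim == false]
13. n9.lim = false  [terminal]
14. n8.depth = -3  [-3]
15. n8.tag = 10  [10]
16. n8.acc = "mu"  ["mu"]
17. n10.lim = false  [S.tag > 10]
18. n11.live = 16  [terminal]
19. n12.live = 26  [terminal]
20. n13.hot = true  [terminal]
21. n10.sig = false  [B.lim == true]
22. n10.ok = 10  [a₁.live * -1 + 36]
23. n7.sig = true  [S.tag > 9]
24. n7.ok = 3  [S.depth + 6]
25. n14.pre = 4  [B₁.ok + 1]
26. n15.live = 19  [terminal]
27. n17.wid = 28  [terminal]
28. n18.hot = false  [terminal]
29. n16.depth = 13  [e.wid * 3 - 71]
30. n16.tag = 15  [e.wid - 13]
31. n16.acc = "ny"  ["ny"]
32. n19.wid = 16  [terminal]
33. n14.lim = -1  [S.depth - 14]
34. n6.sig = true  [not B₀.lim]
35. n6.ok = 15  [A.lim * 2 + 17]
36. n0.depth = 12  [(if B.sig then e.wid else B.ok) + 21]
37. n0.tag = 30  [e.wid + B.ok + 24]
38. n0.acc = "wv"  ["wv"]

15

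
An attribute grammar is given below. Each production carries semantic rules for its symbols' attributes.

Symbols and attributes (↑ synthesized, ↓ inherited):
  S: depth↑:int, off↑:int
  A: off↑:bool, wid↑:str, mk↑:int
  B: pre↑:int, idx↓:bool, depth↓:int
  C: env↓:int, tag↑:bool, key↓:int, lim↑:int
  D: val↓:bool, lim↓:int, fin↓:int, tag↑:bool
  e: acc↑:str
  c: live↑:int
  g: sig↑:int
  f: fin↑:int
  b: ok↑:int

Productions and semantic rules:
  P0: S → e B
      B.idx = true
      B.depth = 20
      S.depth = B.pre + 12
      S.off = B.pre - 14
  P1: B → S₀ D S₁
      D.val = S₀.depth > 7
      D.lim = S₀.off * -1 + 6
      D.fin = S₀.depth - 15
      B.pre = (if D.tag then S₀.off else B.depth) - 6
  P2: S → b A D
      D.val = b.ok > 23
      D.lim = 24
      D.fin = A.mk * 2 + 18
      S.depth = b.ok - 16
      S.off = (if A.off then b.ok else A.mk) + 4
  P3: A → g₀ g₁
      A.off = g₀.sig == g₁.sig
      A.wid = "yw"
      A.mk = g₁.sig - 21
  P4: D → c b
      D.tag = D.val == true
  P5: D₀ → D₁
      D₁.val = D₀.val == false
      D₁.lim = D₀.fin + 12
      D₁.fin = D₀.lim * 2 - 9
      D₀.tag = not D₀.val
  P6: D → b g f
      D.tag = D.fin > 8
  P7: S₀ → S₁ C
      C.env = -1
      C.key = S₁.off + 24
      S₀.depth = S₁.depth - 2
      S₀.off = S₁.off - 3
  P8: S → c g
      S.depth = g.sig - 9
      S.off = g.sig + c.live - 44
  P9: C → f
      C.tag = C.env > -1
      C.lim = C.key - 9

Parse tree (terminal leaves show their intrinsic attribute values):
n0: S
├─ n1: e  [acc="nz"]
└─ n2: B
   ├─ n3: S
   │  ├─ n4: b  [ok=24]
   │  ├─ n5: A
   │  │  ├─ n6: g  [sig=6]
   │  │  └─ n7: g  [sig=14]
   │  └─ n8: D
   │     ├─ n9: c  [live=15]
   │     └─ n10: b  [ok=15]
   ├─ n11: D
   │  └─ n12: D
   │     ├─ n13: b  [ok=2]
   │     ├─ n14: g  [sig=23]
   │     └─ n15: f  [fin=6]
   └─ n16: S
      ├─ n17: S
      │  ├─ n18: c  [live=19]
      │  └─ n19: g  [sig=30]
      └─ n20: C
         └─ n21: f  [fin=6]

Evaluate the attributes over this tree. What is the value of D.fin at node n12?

1. n1.acc = "nz"  [terminal]
2. n2.idx = true  [true]
3. n2.depth = 20  [20]
4. n4.ok = 24  [terminal]
5. n6.sig = 6  [terminal]
6. n7.sig = 14  [terminal]
7. n5.off = false  [g₀.sig == g₁.sig]
8. n5.wid = "yw"  ["yw"]
9. n5.mk = -7  [g₁.sig - 21]
10. n8.val = true  [b.ok > 23]
11. n8.lim = 24  [24]
12. n8.fin = 4  [A.mk * 2 + 18]
13. n9.live = 15  [terminal]
14. n10.ok = 15  [terminal]
15. n8.tag = true  [D.val == true]
16. n3.depth = 8  [b.ok - 16]
17. n3.off = -3  [(if A.off then b.ok else A.mk) + 4]
18. n11.val = true  [S₀.depth > 7]
19. n11.lim = 9  [S₀.off * -1 + 6]
20. n11.fin = -7  [S₀.depth - 15]
21. n12.val = false  [D₀.val == false]
22. n12.lim = 5  [D₀.fin + 12]
23. n12.fin = 9  [D₀.lim * 2 - 9]
24. n13.ok = 2  [terminal]
25. n14.sig = 23  [terminal]
26. n15.fin = 6  [terminal]
27. n12.tag = true  [D.fin > 8]
28. n11.tag = false  [not D₀.val]
29. n18.live = 19  [terminal]
30. n19.sig = 30  [terminal]
31. n17.depth = 21  [g.sig - 9]
32. n17.off = 5  [g.sig + c.live - 44]
33. n20.env = -1  [-1]
34. n20.key = 29  [S₁.off + 24]
35. n21.fin = 6  [terminal]
36. n20.tag = false  [C.env > -1]
37. n20.lim = 20  [C.key - 9]
38. n16.depth = 19  [S₁.depth - 2]
39. n16.off = 2  [S₁.off - 3]
40. n2.pre = 14  [(if D.tag then S₀.off else B.depth) - 6]
41. n0.depth = 26  [B.pre + 12]
42. n0.off = 0  [B.pre - 14]

9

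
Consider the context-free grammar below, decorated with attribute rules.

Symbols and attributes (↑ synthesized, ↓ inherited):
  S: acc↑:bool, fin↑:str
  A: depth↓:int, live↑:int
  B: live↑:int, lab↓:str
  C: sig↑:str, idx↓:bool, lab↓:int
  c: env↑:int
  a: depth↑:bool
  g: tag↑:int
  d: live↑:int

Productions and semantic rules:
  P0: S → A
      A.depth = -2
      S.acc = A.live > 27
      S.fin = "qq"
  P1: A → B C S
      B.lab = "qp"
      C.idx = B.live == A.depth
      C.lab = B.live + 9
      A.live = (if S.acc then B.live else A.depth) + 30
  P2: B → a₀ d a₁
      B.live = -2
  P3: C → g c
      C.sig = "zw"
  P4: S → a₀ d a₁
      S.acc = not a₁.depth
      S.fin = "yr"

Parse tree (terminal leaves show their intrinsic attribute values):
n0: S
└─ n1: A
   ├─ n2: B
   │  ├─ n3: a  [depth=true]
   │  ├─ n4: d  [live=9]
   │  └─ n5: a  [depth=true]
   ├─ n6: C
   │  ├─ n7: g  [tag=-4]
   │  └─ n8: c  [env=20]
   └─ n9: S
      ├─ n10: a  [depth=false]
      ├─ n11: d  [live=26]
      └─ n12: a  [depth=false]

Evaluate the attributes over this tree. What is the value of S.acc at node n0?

1. n1.depth = -2  [-2]
2. n2.lab = "qp"  ["qp"]
3. n3.depth = true  [terminal]
4. n4.live = 9  [terminal]
5. n5.depth = true  [terminal]
6. n2.live = -2  [-2]
7. n6.idx = true  [B.live == A.depth]
8. n6.lab = 7  [B.live + 9]
9. n7.tag = -4  [terminal]
10. n8.env = 20  [terminal]
11. n6.sig = "zw"  ["zw"]
12. n10.depth = false  [terminal]
13. n11.live = 26  [terminal]
14. n12.depth = false  [terminal]
15. n9.acc = true  [not a₁.depth]
16. n9.fin = "yr"  ["yr"]
17. n1.live = 28  [(if S.acc then B.live else A.depth) + 30]
18. n0.acc = true  [A.live > 27]
19. n0.fin = "qq"  ["qq"]

true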